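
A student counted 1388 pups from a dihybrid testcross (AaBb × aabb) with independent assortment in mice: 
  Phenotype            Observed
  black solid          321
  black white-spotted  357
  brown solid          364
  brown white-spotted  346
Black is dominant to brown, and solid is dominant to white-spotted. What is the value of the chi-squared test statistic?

3.072

A dihybrid testcross with independent assortment gives a 1:1:1:1 ratio.
Total ratio parts = 4. Expected numbers out of 1388:
  black solid: 1388 × 1/4 = 347
  black white-spotted: 1388 × 1/4 = 347
  brown solid: 1388 × 1/4 = 347
  brown white-spotted: 1388 × 1/4 = 347
χ² = Σ (O − E)² / E
  black solid: (321 − 347)² / 347 = 1.9481
  black white-spotted: (357 − 347)² / 347 = 0.2882
  brown solid: (364 − 347)² / 347 = 0.8329
  brown white-spotted: (346 − 347)² / 347 = 0.0029
χ² = 1.9481 + 0.2882 + 0.8329 + 0.0029 = 3.0721 ≈ 3.072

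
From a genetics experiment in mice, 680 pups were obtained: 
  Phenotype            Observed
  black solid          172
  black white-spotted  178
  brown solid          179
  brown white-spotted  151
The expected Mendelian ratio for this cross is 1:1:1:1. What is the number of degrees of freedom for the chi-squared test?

3

A goodness-of-fit test with 4 phenotype classes has df = 4 − 1 = 3.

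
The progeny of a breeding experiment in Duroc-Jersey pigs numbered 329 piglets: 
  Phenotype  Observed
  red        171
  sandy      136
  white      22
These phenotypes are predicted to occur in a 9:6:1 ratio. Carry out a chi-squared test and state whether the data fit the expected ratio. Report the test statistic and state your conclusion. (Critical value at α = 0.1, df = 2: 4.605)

Total ratio parts = 16. Expected numbers out of 329:
  red: 329 × 9/16 = 185.0625
  sandy: 329 × 6/16 = 123.375
  white: 329 × 1/16 = 20.5625
χ² = Σ (O − E)² / E
  red: (171 − 185.0625)² / 185.0625 = 1.0686
  sandy: (136 − 123.375)² / 123.375 = 1.2919
  white: (22 − 20.5625)² / 20.5625 = 0.1005
χ² = 1.0686 + 1.2919 + 0.1005 = 2.461
Degrees of freedom = 3 − 1 = 2; critical value at α = 0.1 is 4.605.
Since 2.461 < 4.605, we fail to reject the null hypothesis — the data are consistent with the 9:6:1 ratio.

2.461; consistent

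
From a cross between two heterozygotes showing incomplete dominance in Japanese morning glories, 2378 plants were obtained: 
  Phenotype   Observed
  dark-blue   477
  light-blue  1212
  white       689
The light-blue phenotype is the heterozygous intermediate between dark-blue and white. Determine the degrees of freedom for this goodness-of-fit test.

2

With incomplete dominance, a heterozygote × heterozygote cross gives a 1:2:1 phenotypic ratio.
A goodness-of-fit test with 3 phenotype classes has df = 3 − 1 = 2.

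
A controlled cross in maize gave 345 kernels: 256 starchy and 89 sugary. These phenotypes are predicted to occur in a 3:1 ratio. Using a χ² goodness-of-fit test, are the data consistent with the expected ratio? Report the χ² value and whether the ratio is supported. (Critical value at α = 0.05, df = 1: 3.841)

Expected counts for N = 345 under a 3:1 ratio (total parts = 4):
  starchy: 345 × 3/4 = 258.75
  sugary: 345 × 1/4 = 86.25
χ² = Σ (O − E)² / E
  starchy: (256 − 258.75)² / 258.75 = 0.0292
  sugary: (89 − 86.25)² / 86.25 = 0.0877
χ² = 0.0292 + 0.0877 = 0.1169 ≈ 0.117
Degrees of freedom = 2 − 1 = 1; critical value at α = 0.05 is 3.841.
Since 0.117 < 3.841, we fail to reject the null hypothesis — the data are consistent with the 3:1 ratio.

0.117; consistent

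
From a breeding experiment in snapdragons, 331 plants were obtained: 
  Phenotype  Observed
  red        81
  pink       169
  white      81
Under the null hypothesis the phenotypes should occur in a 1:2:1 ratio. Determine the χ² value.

The 1:2:1 ratio has 4 parts, so with N = 331 the expected counts are:
  red: 331 × 1/4 = 82.75
  pink: 331 × 2/4 = 165.5
  white: 331 × 1/4 = 82.75
χ² = Σ (O − E)² / E
  red: (81 − 82.75)² / 82.75 = 0.0370
  pink: (169 − 165.5)² / 165.5 = 0.0740
  white: (81 − 82.75)² / 82.75 = 0.0370
χ² = 0.0370 + 0.0740 + 0.0370 = 0.148

0.148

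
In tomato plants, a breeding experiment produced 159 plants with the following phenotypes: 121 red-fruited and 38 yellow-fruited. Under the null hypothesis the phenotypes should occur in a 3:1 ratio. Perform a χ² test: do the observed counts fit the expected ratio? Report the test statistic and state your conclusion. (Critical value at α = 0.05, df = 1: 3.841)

0.103; consistent

Expected counts for N = 159 under a 3:1 ratio (total parts = 4):
  red-fruited: 159 × 3/4 = 119.25
  yellow-fruited: 159 × 1/4 = 39.75
χ² = Σ (O − E)² / E
  red-fruited: (121 − 119.25)² / 119.25 = 0.0257
  yellow-fruited: (38 − 39.75)² / 39.75 = 0.0770
χ² = 0.0257 + 0.0770 = 0.1027 ≈ 0.103
Degrees of freedom = 2 − 1 = 1; critical value at α = 0.05 is 3.841.
Since 0.103 < 3.841, we fail to reject the null hypothesis — the data are consistent with the 3:1 ratio.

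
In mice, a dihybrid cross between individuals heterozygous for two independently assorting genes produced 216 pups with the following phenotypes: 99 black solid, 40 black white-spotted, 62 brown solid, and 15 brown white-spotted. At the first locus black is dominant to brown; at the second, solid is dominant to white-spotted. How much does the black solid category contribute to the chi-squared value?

4.167

A dihybrid F₂ with independent assortment and complete dominance at both loci gives a 9:3:3:1 phenotypic ratio.
Expected counts for N = 216 under a 9:3:3:1 ratio (total parts = 16):
  black solid: 216 × 9/16 = 121.5
  black white-spotted: 216 × 3/16 = 40.5
  brown solid: 216 × 3/16 = 40.5
  brown white-spotted: 216 × 1/16 = 13.5
Contribution of black solid: (99 − 121.5)² / 121.5 = 4.1667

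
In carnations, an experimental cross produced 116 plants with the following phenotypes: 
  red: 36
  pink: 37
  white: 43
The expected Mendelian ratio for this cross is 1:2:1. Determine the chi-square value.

16.052

The 1:2:1 ratio has 4 parts, so with N = 116 the expected counts are:
  red: 116 × 1/4 = 29
  pink: 116 × 2/4 = 58
  white: 116 × 1/4 = 29
χ² = Σ (O − E)² / E
  red: (36 − 29)² / 29 = 1.6897
  pink: (37 − 58)² / 58 = 7.6034
  white: (43 − 29)² / 29 = 6.7586
χ² = 1.6897 + 7.6034 + 6.7586 = 16.0517 ≈ 16.052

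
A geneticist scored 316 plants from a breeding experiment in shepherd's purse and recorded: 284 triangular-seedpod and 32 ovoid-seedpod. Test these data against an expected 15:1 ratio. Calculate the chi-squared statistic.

The 15:1 ratio has 16 parts, so with N = 316 the expected counts are:
  triangular-seedpod: 316 × 15/16 = 296.25
  ovoid-seedpod: 316 × 1/16 = 19.75
χ² = Σ (O − E)² / E
  triangular-seedpod: (284 − 296.25)² / 296.25 = 0.5065
  ovoid-seedpod: (32 − 19.75)² / 19.75 = 7.5981
χ² = 0.5065 + 7.5981 = 8.1046 ≈ 8.105

8.105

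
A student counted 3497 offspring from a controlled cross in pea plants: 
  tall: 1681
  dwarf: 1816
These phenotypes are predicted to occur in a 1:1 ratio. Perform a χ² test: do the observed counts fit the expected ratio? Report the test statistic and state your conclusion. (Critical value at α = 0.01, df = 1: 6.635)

5.212; consistent

Total ratio parts = 2. Expected numbers out of 3497:
  tall: 3497 × 1/2 = 1748.5
  dwarf: 3497 × 1/2 = 1748.5
χ² = Σ (O − E)² / E
  tall: (1681 − 1748.5)² / 1748.5 = 2.6058
  dwarf: (1816 − 1748.5)² / 1748.5 = 2.6058
χ² = 2.6058 + 2.6058 = 5.2116 ≈ 5.212
Degrees of freedom = 2 − 1 = 1; critical value at α = 0.01 is 6.635.
Since 5.212 < 6.635, we fail to reject the null hypothesis — the data are consistent with the 1:1 ratio.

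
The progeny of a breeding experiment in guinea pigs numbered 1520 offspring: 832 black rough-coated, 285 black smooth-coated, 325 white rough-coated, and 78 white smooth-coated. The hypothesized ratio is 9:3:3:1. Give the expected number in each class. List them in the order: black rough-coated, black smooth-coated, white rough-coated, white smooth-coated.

Expected counts for N = 1520 under a 9:3:3:1 ratio (total parts = 16):
  black rough-coated: 1520 × 9/16 = 855
  black smooth-coated: 1520 × 3/16 = 285
  white rough-coated: 1520 × 3/16 = 285
  white smooth-coated: 1520 × 1/16 = 95

855, 285, 285, 95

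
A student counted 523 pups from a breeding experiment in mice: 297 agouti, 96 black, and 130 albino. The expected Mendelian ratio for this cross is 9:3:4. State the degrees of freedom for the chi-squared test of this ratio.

A goodness-of-fit test with 3 phenotype classes has df = 3 − 1 = 2.

2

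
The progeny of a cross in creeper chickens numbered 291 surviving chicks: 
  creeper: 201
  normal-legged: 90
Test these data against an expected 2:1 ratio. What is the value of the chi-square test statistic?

Under the 2:1 hypothesis (Σ ratio = 3, N = 291):
  creeper: 291 × 2/3 = 194
  normal-legged: 291 × 1/3 = 97
χ² = Σ (O − E)² / E
  creeper: (201 − 194)² / 194 = 0.2526
  normal-legged: (90 − 97)² / 97 = 0.5052
χ² = 0.2526 + 0.5052 = 0.7578 ≈ 0.758

0.758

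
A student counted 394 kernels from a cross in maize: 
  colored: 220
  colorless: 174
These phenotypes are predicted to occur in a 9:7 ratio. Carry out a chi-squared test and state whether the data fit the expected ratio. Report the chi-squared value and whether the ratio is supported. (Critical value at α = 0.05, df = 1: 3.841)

0.027; consistent

Under the 9:7 hypothesis (Σ ratio = 16, N = 394):
  colored: 394 × 9/16 = 221.625
  colorless: 394 × 7/16 = 172.375
χ² = Σ (O − E)² / E
  colored: (220 − 221.625)² / 221.625 = 0.0119
  colorless: (174 − 172.375)² / 172.375 = 0.0153
χ² = 0.0119 + 0.0153 = 0.0272 ≈ 0.027
Degrees of freedom = 2 − 1 = 1; critical value at α = 0.05 is 3.841.
Since 0.027 < 3.841, we fail to reject the null hypothesis — the data are consistent with the 9:7 ratio.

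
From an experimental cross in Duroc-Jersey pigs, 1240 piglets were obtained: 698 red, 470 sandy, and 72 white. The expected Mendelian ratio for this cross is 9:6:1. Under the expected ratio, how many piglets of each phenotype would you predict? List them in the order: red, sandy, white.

The 9:6:1 ratio has 16 parts, so with N = 1240 the expected counts are:
  red: 1240 × 9/16 = 697.5
  sandy: 1240 × 6/16 = 465
  white: 1240 × 1/16 = 77.5

697.5, 465, 77.5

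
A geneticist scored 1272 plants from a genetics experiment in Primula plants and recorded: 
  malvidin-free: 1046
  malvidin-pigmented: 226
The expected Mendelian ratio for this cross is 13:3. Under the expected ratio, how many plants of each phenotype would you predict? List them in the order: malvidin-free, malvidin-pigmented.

1033.5, 238.5

Under the 13:3 hypothesis (Σ ratio = 16, N = 1272):
  malvidin-free: 1272 × 13/16 = 1033.5
  malvidin-pigmented: 1272 × 3/16 = 238.5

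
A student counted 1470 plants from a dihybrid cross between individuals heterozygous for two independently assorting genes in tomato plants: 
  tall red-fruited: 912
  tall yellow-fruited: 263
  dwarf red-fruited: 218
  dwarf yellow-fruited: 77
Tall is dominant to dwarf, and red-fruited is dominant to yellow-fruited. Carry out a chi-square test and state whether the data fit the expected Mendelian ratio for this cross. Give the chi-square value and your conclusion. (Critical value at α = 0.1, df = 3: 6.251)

A dihybrid F₂ with independent assortment and complete dominance at both loci gives a 9:3:3:1 phenotypic ratio.
Total ratio parts = 16. Expected numbers out of 1470:
  tall red-fruited: 1470 × 9/16 = 826.875
  tall yellow-fruited: 1470 × 3/16 = 275.625
  dwarf red-fruited: 1470 × 3/16 = 275.625
  dwarf yellow-fruited: 1470 × 1/16 = 91.875
χ² = Σ (O − E)² / E
  tall red-fruited: (912 − 826.875)² / 826.875 = 8.7634
  tall yellow-fruited: (263 − 275.625)² / 275.625 = 0.5783
  dwarf red-fruited: (218 − 275.625)² / 275.625 = 12.0477
  dwarf yellow-fruited: (77 − 91.875)² / 91.875 = 2.4083
χ² = 8.7634 + 0.5783 + 12.0477 + 2.4083 = 23.7977 ≈ 23.798
Degrees of freedom = 4 − 1 = 3; critical value at α = 0.1 is 6.251.
Since 23.798 > 6.251, we reject the null hypothesis — the data do not fit the 9:3:3:1 ratio.

23.798; not consistent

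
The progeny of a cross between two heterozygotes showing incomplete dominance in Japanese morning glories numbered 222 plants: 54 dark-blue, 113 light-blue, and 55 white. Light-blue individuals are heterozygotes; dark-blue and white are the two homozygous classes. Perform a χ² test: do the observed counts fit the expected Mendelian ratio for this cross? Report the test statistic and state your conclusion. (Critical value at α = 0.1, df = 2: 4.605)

With incomplete dominance, a heterozygote × heterozygote cross gives a 1:2:1 phenotypic ratio.
Under the 1:2:1 hypothesis (Σ ratio = 4, N = 222):
  dark-blue: 222 × 1/4 = 55.5
  light-blue: 222 × 2/4 = 111
  white: 222 × 1/4 = 55.5
χ² = Σ (O − E)² / E
  dark-blue: (54 − 55.5)² / 55.5 = 0.0405
  light-blue: (113 − 111)² / 111 = 0.0360
  white: (55 − 55.5)² / 55.5 = 0.0045
χ² = 0.0405 + 0.0360 + 0.0045 = 0.081
Degrees of freedom = 3 − 1 = 2; critical value at α = 0.1 is 4.605.
Since 0.081 < 4.605, we fail to reject the null hypothesis — the data are consistent with the 1:2:1 ratio.

0.081; consistent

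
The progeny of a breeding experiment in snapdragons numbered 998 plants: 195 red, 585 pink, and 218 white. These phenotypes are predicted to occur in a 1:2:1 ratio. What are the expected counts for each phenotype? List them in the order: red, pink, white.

249.5, 499, 249.5

Total ratio parts = 4. Expected numbers out of 998:
  red: 998 × 1/4 = 249.5
  pink: 998 × 2/4 = 499
  white: 998 × 1/4 = 249.5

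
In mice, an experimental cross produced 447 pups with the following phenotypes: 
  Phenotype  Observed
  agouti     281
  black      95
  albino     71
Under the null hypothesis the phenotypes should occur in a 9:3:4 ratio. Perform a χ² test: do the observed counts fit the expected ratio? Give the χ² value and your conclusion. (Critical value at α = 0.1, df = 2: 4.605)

19.829; not consistent

Total ratio parts = 16. Expected numbers out of 447:
  agouti: 447 × 9/16 = 251.4375
  black: 447 × 3/16 = 83.8125
  albino: 447 × 4/16 = 111.75
χ² = Σ (O − E)² / E
  agouti: (281 − 251.4375)² / 251.4375 = 3.4758
  black: (95 − 83.8125)² / 83.8125 = 1.4933
  albino: (71 − 111.75)² / 111.75 = 14.8596
χ² = 3.4758 + 1.4933 + 14.8596 = 19.8287 ≈ 19.829
Degrees of freedom = 3 − 1 = 2; critical value at α = 0.1 is 4.605.
Since 19.829 > 4.605, we reject the null hypothesis — the data do not fit the 9:3:4 ratio.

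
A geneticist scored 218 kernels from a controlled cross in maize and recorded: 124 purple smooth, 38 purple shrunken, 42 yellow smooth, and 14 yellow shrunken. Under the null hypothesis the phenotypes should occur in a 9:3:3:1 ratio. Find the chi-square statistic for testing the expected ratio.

0.259

Under the 9:3:3:1 hypothesis (Σ ratio = 16, N = 218):
  purple smooth: 218 × 9/16 = 122.625
  purple shrunken: 218 × 3/16 = 40.875
  yellow smooth: 218 × 3/16 = 40.875
  yellow shrunken: 218 × 1/16 = 13.625
χ² = Σ (O − E)² / E
  purple smooth: (124 − 122.625)² / 122.625 = 0.0154
  purple shrunken: (38 − 40.875)² / 40.875 = 0.2022
  yellow smooth: (42 − 40.875)² / 40.875 = 0.0310
  yellow shrunken: (14 − 13.625)² / 13.625 = 0.0103
χ² = 0.0154 + 0.2022 + 0.0310 + 0.0103 = 0.2589 ≈ 0.259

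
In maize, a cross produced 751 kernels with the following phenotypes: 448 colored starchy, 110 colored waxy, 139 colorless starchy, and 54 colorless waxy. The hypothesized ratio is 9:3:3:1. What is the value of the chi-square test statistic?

Total ratio parts = 16. Expected numbers out of 751:
  colored starchy: 751 × 9/16 = 422.4375
  colored waxy: 751 × 3/16 = 140.8125
  colorless starchy: 751 × 3/16 = 140.8125
  colorless waxy: 751 × 1/16 = 46.9375
χ² = Σ (O − E)² / E
  colored starchy: (448 − 422.4375)² / 422.4375 = 1.5468
  colored waxy: (110 − 140.8125)² / 140.8125 = 6.7424
  colorless starchy: (139 − 140.8125)² / 140.8125 = 0.0233
  colorless waxy: (54 − 46.9375)² / 46.9375 = 1.0627
χ² = 1.5468 + 6.7424 + 0.0233 + 1.0627 = 9.3752 ≈ 9.375

9.375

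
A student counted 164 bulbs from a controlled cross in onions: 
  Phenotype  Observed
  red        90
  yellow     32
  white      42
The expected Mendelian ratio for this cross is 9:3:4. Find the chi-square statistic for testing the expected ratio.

0.130

Total ratio parts = 16. Expected numbers out of 164:
  red: 164 × 9/16 = 92.25
  yellow: 164 × 3/16 = 30.75
  white: 164 × 4/16 = 41
χ² = Σ (O − E)² / E
  red: (90 − 92.25)² / 92.25 = 0.0549
  yellow: (32 − 30.75)² / 30.75 = 0.0508
  white: (42 − 41)² / 41 = 0.0244
χ² = 0.0549 + 0.0508 + 0.0244 = 0.1301 ≈ 0.130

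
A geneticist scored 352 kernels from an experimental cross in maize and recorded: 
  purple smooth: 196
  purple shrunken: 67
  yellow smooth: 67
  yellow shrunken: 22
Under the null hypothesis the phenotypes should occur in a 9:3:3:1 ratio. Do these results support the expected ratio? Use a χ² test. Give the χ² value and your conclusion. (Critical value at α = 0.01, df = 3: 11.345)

0.051; consistent

Under the 9:3:3:1 hypothesis (Σ ratio = 16, N = 352):
  purple smooth: 352 × 9/16 = 198
  purple shrunken: 352 × 3/16 = 66
  yellow smooth: 352 × 3/16 = 66
  yellow shrunken: 352 × 1/16 = 22
χ² = Σ (O − E)² / E
  purple smooth: (196 − 198)² / 198 = 0.0202
  purple shrunken: (67 − 66)² / 66 = 0.0152
  yellow smooth: (67 − 66)² / 66 = 0.0152
  yellow shrunken: (22 − 22)² / 22 = 0.0000
χ² = 0.0202 + 0.0152 + 0.0152 + 0.0000 = 0.0506 ≈ 0.051
Degrees of freedom = 4 − 1 = 3; critical value at α = 0.01 is 11.345.
Since 0.051 < 11.345, we fail to reject the null hypothesis — the data are consistent with the 9:3:3:1 ratio.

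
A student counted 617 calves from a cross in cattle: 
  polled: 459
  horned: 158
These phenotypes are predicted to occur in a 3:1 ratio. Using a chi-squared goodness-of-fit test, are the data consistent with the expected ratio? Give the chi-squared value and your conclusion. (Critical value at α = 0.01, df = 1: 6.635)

Expected counts for N = 617 under a 3:1 ratio (total parts = 4):
  polled: 617 × 3/4 = 462.75
  horned: 617 × 1/4 = 154.25
χ² = Σ (O − E)² / E
  polled: (459 − 462.75)² / 462.75 = 0.0304
  horned: (158 − 154.25)² / 154.25 = 0.0912
χ² = 0.0304 + 0.0912 = 0.1216 ≈ 0.122
Degrees of freedom = 2 − 1 = 1; critical value at α = 0.01 is 6.635.
Since 0.122 < 6.635, we fail to reject the null hypothesis — the data are consistent with the 3:1 ratio.

0.122; consistent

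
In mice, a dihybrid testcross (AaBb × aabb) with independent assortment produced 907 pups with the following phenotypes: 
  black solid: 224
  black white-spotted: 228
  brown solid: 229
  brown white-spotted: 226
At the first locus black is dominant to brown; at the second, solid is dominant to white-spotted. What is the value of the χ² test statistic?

0.065

A dihybrid testcross with independent assortment gives a 1:1:1:1 ratio.
Under the 1:1:1:1 hypothesis (Σ ratio = 4, N = 907):
  black solid: 907 × 1/4 = 226.75
  black white-spotted: 907 × 1/4 = 226.75
  brown solid: 907 × 1/4 = 226.75
  brown white-spotted: 907 × 1/4 = 226.75
χ² = Σ (O − E)² / E
  black solid: (224 − 226.75)² / 226.75 = 0.0334
  black white-spotted: (228 − 226.75)² / 226.75 = 0.0069
  brown solid: (229 − 226.75)² / 226.75 = 0.0223
  brown white-spotted: (226 − 226.75)² / 226.75 = 0.0025
χ² = 0.0334 + 0.0069 + 0.0223 + 0.0025 = 0.0651 ≈ 0.065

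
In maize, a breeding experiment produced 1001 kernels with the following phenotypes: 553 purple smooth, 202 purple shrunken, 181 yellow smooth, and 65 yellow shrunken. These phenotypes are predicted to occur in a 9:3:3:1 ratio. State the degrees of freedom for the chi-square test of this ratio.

3

A goodness-of-fit test with 4 phenotype classes has df = 4 − 1 = 3.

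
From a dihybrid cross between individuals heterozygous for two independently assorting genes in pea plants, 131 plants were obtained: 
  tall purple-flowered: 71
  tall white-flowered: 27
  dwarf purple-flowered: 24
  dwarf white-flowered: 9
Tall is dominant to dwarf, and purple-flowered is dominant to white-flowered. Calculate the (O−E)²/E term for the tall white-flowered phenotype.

A dihybrid F₂ with independent assortment and complete dominance at both loci gives a 9:3:3:1 phenotypic ratio.
Total ratio parts = 16. Expected numbers out of 131:
  tall purple-flowered: 131 × 9/16 = 73.6875
  tall white-flowered: 131 × 3/16 = 24.5625
  dwarf purple-flowered: 131 × 3/16 = 24.5625
  dwarf white-flowered: 131 × 1/16 = 8.1875
Contribution of tall white-flowered: (27 − 24.5625)² / 24.5625 = 0.2419

0.242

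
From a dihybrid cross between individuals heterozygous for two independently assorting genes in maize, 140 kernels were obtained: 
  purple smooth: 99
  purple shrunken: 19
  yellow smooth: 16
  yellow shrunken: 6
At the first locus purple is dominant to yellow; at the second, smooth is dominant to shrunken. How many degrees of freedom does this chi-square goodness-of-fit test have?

A dihybrid F₂ with independent assortment and complete dominance at both loci gives a 9:3:3:1 phenotypic ratio.
A goodness-of-fit test with 4 phenotype classes has df = 4 − 1 = 3.

3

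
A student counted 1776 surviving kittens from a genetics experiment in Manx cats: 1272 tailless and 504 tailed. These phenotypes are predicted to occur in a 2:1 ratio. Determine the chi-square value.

Total ratio parts = 3. Expected numbers out of 1776:
  tailless: 1776 × 2/3 = 1184
  tailed: 1776 × 1/3 = 592
χ² = Σ (O − E)² / E
  tailless: (1272 − 1184)² / 1184 = 6.5405
  tailed: (504 − 592)² / 592 = 13.0811
χ² = 6.5405 + 13.0811 = 19.6216 ≈ 19.622

19.622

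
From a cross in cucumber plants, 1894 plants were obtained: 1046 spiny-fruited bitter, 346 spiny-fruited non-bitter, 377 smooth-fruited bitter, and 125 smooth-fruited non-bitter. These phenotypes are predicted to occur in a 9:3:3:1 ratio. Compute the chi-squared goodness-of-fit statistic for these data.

Total ratio parts = 16. Expected numbers out of 1894:
  spiny-fruited bitter: 1894 × 9/16 = 1065.375
  spiny-fruited non-bitter: 1894 × 3/16 = 355.125
  smooth-fruited bitter: 1894 × 3/16 = 355.125
  smooth-fruited non-bitter: 1894 × 1/16 = 118.375
χ² = Σ (O − E)² / E
  spiny-fruited bitter: (1046 − 1065.375)² / 1065.375 = 0.3524
  spiny-fruited non-bitter: (346 − 355.125)² / 355.125 = 0.2345
  smooth-fruited bitter: (377 − 355.125)² / 355.125 = 1.3475
  smooth-fruited non-bitter: (125 − 118.375)² / 118.375 = 0.3708
χ² = 0.3524 + 0.2345 + 1.3475 + 0.3708 = 2.3052 ≈ 2.305

2.305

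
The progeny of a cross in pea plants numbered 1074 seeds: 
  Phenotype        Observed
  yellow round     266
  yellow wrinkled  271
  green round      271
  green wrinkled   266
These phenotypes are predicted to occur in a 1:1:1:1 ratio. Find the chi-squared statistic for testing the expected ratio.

0.093

The 1:1:1:1 ratio has 4 parts, so with N = 1074 the expected counts are:
  yellow round: 1074 × 1/4 = 268.5
  yellow wrinkled: 1074 × 1/4 = 268.5
  green round: 1074 × 1/4 = 268.5
  green wrinkled: 1074 × 1/4 = 268.5
χ² = Σ (O − E)² / E
  yellow round: (266 − 268.5)² / 268.5 = 0.0233
  yellow wrinkled: (271 − 268.5)² / 268.5 = 0.0233
  green round: (271 − 268.5)² / 268.5 = 0.0233
  green wrinkled: (266 − 268.5)² / 268.5 = 0.0233
χ² = 0.0233 + 0.0233 + 0.0233 + 0.0233 = 0.0932 ≈ 0.093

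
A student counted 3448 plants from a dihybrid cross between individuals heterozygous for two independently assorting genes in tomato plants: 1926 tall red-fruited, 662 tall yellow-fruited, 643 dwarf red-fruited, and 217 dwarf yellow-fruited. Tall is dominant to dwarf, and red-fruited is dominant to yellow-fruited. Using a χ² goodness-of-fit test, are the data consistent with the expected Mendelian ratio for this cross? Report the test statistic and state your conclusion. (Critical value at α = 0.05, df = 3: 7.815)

0.495; consistent

A dihybrid F₂ with independent assortment and complete dominance at both loci gives a 9:3:3:1 phenotypic ratio.
Under the 9:3:3:1 hypothesis (Σ ratio = 16, N = 3448):
  tall red-fruited: 3448 × 9/16 = 1939.5
  tall yellow-fruited: 3448 × 3/16 = 646.5
  dwarf red-fruited: 3448 × 3/16 = 646.5
  dwarf yellow-fruited: 3448 × 1/16 = 215.5
χ² = Σ (O − E)² / E
  tall red-fruited: (1926 − 1939.5)² / 1939.5 = 0.0940
  tall yellow-fruited: (662 − 646.5)² / 646.5 = 0.3716
  dwarf red-fruited: (643 − 646.5)² / 646.5 = 0.0189
  dwarf yellow-fruited: (217 − 215.5)² / 215.5 = 0.0104
χ² = 0.0940 + 0.3716 + 0.0189 + 0.0104 = 0.4949 ≈ 0.495
Degrees of freedom = 4 − 1 = 3; critical value at α = 0.05 is 7.815.
Since 0.495 < 7.815, we fail to reject the null hypothesis — the data are consistent with the 9:3:3:1 ratio.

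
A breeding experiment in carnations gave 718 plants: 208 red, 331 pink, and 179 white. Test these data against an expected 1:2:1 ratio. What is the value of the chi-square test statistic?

Total ratio parts = 4. Expected numbers out of 718:
  red: 718 × 1/4 = 179.5
  pink: 718 × 2/4 = 359
  white: 718 × 1/4 = 179.5
χ² = Σ (O − E)² / E
  red: (208 − 179.5)² / 179.5 = 4.5251
  pink: (331 − 359)² / 359 = 2.1838
  white: (179 − 179.5)² / 179.5 = 0.0014
χ² = 4.5251 + 2.1838 + 0.0014 = 6.7103 ≈ 6.710

6.710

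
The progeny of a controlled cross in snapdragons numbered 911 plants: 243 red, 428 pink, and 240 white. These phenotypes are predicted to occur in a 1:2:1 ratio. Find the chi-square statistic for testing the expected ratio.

3.340

The 1:2:1 ratio has 4 parts, so with N = 911 the expected counts are:
  red: 911 × 1/4 = 227.75
  pink: 911 × 2/4 = 455.5
  white: 911 × 1/4 = 227.75
χ² = Σ (O − E)² / E
  red: (243 − 227.75)² / 227.75 = 1.0211
  pink: (428 − 455.5)² / 455.5 = 1.6603
  white: (240 − 227.75)² / 227.75 = 0.6589
χ² = 1.0211 + 1.6603 + 0.6589 = 3.3403 ≈ 3.340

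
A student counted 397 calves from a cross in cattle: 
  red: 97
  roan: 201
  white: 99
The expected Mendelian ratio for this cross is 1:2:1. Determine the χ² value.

Under the 1:2:1 hypothesis (Σ ratio = 4, N = 397):
  red: 397 × 1/4 = 99.25
  roan: 397 × 2/4 = 198.5
  white: 397 × 1/4 = 99.25
χ² = Σ (O − E)² / E
  red: (97 − 99.25)² / 99.25 = 0.0510
  roan: (201 − 198.5)² / 198.5 = 0.0315
  white: (99 − 99.25)² / 99.25 = 0.0006
χ² = 0.0510 + 0.0315 + 0.0006 = 0.0831 ≈ 0.083

0.083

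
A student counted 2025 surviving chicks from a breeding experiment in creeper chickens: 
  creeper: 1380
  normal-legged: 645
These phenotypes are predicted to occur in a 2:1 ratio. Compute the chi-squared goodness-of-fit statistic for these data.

2.000

Under the 2:1 hypothesis (Σ ratio = 3, N = 2025):
  creeper: 2025 × 2/3 = 1350
  normal-legged: 2025 × 1/3 = 675
χ² = Σ (O − E)² / E
  creeper: (1380 − 1350)² / 1350 = 0.6667
  normal-legged: (645 − 675)² / 675 = 1.3333
χ² = 0.6667 + 1.3333 = 2.000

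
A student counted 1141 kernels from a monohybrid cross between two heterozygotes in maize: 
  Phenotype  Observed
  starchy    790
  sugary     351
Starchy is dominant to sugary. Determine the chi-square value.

20.207

For a monohybrid cross between heterozygotes with complete dominance, the expected phenotypic ratio is 3:1.
Under the 3:1 hypothesis (Σ ratio = 4, N = 1141):
  starchy: 1141 × 3/4 = 855.75
  sugary: 1141 × 1/4 = 285.25
χ² = Σ (O − E)² / E
  starchy: (790 − 855.75)² / 855.75 = 5.0518
  sugary: (351 − 285.25)² / 285.25 = 15.1553
χ² = 5.0518 + 15.1553 = 20.2071 ≈ 20.207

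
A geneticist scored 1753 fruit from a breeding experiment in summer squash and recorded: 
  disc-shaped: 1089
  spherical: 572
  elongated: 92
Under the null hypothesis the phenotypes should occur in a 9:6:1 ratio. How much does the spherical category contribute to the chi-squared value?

11.088

Under the 9:6:1 hypothesis (Σ ratio = 16, N = 1753):
  disc-shaped: 1753 × 9/16 = 986.0625
  spherical: 1753 × 6/16 = 657.375
  elongated: 1753 × 1/16 = 109.5625
Contribution of spherical: (572 − 657.375)² / 657.375 = 11.0879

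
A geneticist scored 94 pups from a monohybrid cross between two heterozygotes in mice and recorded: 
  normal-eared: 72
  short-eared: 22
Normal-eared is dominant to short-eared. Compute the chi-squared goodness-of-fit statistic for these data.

For a monohybrid cross between heterozygotes with complete dominance, the expected phenotypic ratio is 3:1.
Under the 3:1 hypothesis (Σ ratio = 4, N = 94):
  normal-eared: 94 × 3/4 = 70.5
  short-eared: 94 × 1/4 = 23.5
χ² = Σ (O − E)² / E
  normal-eared: (72 − 70.5)² / 70.5 = 0.0319
  short-eared: (22 − 23.5)² / 23.5 = 0.0957
χ² = 0.0319 + 0.0957 = 0.1276 ≈ 0.128

0.128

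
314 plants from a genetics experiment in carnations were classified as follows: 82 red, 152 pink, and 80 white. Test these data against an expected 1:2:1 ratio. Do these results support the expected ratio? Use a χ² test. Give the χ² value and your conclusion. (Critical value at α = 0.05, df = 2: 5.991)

0.344; consistent

Expected counts for N = 314 under a 1:2:1 ratio (total parts = 4):
  red: 314 × 1/4 = 78.5
  pink: 314 × 2/4 = 157
  white: 314 × 1/4 = 78.5
χ² = Σ (O − E)² / E
  red: (82 − 78.5)² / 78.5 = 0.1561
  pink: (152 − 157)² / 157 = 0.1592
  white: (80 − 78.5)² / 78.5 = 0.0287
χ² = 0.1561 + 0.1592 + 0.0287 = 0.344
Degrees of freedom = 3 − 1 = 2; critical value at α = 0.05 is 5.991.
Since 0.344 < 5.991, we fail to reject the null hypothesis — the data are consistent with the 1:2:1 ratio.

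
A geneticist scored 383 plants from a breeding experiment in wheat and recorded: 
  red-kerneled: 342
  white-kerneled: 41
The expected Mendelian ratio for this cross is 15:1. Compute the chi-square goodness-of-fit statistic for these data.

The 15:1 ratio has 16 parts, so with N = 383 the expected counts are:
  red-kerneled: 383 × 15/16 = 359.0625
  white-kerneled: 383 × 1/16 = 23.9375
χ² = Σ (O − E)² / E
  red-kerneled: (342 − 359.0625)² / 359.0625 = 0.8108
  white-kerneled: (41 − 23.9375)² / 23.9375 = 12.1620
χ² = 0.8108 + 12.1620 = 12.9728 ≈ 12.973

12.973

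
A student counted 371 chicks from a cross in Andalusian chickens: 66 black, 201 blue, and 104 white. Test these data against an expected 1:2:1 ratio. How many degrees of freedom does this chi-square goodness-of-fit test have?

A goodness-of-fit test with 3 phenotype classes has df = 3 − 1 = 2.

2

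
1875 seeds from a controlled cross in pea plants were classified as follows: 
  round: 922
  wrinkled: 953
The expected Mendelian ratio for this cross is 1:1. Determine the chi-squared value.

Expected counts for N = 1875 under a 1:1 ratio (total parts = 2):
  round: 1875 × 1/2 = 937.5
  wrinkled: 1875 × 1/2 = 937.5
χ² = Σ (O − E)² / E
  round: (922 − 937.5)² / 937.5 = 0.2563
  wrinkled: (953 − 937.5)² / 937.5 = 0.2563
χ² = 0.2563 + 0.2563 = 0.5126 ≈ 0.513

0.513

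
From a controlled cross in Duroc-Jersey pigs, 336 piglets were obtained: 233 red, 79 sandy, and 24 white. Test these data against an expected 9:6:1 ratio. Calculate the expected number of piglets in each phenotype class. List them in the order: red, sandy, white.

Expected counts for N = 336 under a 9:6:1 ratio (total parts = 16):
  red: 336 × 9/16 = 189
  sandy: 336 × 6/16 = 126
  white: 336 × 1/16 = 21

189, 126, 21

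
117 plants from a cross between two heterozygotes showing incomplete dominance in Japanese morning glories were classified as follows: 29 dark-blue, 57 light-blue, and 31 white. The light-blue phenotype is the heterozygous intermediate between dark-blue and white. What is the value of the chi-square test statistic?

With incomplete dominance, a heterozygote × heterozygote cross gives a 1:2:1 phenotypic ratio.
Expected counts for N = 117 under a 1:2:1 ratio (total parts = 4):
  dark-blue: 117 × 1/4 = 29.25
  light-blue: 117 × 2/4 = 58.5
  white: 117 × 1/4 = 29.25
χ² = Σ (O − E)² / E
  dark-blue: (29 − 29.25)² / 29.25 = 0.0021
  light-blue: (57 − 58.5)² / 58.5 = 0.0385
  white: (31 − 29.25)² / 29.25 = 0.1047
χ² = 0.0021 + 0.0385 + 0.1047 = 0.1453 ≈ 0.145

0.145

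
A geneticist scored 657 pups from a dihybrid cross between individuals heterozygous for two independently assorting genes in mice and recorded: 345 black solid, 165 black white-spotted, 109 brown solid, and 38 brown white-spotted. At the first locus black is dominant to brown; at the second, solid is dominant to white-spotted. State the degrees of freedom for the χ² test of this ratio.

A dihybrid F₂ with independent assortment and complete dominance at both loci gives a 9:3:3:1 phenotypic ratio.
A goodness-of-fit test with 4 phenotype classes has df = 4 − 1 = 3.

3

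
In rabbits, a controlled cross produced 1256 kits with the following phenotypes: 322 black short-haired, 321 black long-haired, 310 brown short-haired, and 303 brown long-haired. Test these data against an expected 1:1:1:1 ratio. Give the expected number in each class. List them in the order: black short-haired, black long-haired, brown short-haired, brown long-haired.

314, 314, 314, 314

Expected counts for N = 1256 under a 1:1:1:1 ratio (total parts = 4):
  black short-haired: 1256 × 1/4 = 314
  black long-haired: 1256 × 1/4 = 314
  brown short-haired: 1256 × 1/4 = 314
  brown long-haired: 1256 × 1/4 = 314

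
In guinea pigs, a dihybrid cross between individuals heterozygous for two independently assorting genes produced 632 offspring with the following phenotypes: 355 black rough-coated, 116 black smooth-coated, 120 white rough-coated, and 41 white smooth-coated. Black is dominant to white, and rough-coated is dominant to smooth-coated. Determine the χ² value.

0.129

A dihybrid F₂ with independent assortment and complete dominance at both loci gives a 9:3:3:1 phenotypic ratio.
The 9:3:3:1 ratio has 16 parts, so with N = 632 the expected counts are:
  black rough-coated: 632 × 9/16 = 355.5
  black smooth-coated: 632 × 3/16 = 118.5
  white rough-coated: 632 × 3/16 = 118.5
  white smooth-coated: 632 × 1/16 = 39.5
χ² = Σ (O − E)² / E
  black rough-coated: (355 − 355.5)² / 355.5 = 0.0007
  black smooth-coated: (116 − 118.5)² / 118.5 = 0.0527
  white rough-coated: (120 − 118.5)² / 118.5 = 0.0190
  white smooth-coated: (41 − 39.5)² / 39.5 = 0.0570
χ² = 0.0007 + 0.0527 + 0.0190 + 0.0570 = 0.1294 ≈ 0.129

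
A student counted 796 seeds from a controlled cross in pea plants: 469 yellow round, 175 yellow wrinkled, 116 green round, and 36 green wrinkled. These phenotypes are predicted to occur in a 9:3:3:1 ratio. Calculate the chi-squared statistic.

Under the 9:3:3:1 hypothesis (Σ ratio = 16, N = 796):
  yellow round: 796 × 9/16 = 447.75
  yellow wrinkled: 796 × 3/16 = 149.25
  green round: 796 × 3/16 = 149.25
  green wrinkled: 796 × 1/16 = 49.75
χ² = Σ (O − E)² / E
  yellow round: (469 − 447.75)² / 447.75 = 1.0085
  yellow wrinkled: (175 − 149.25)² / 149.25 = 4.4426
  green round: (116 − 149.25)² / 149.25 = 7.4075
  green wrinkled: (36 − 49.75)² / 49.75 = 3.8003
χ² = 1.0085 + 4.4426 + 7.4075 + 3.8003 = 16.6589 ≈ 16.659

16.659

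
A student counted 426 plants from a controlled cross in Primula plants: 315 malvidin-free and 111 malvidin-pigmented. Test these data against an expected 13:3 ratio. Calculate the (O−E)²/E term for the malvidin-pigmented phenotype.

Under the 13:3 hypothesis (Σ ratio = 16, N = 426):
  malvidin-free: 426 × 13/16 = 346.125
  malvidin-pigmented: 426 × 3/16 = 79.875
Contribution of malvidin-pigmented: (111 − 79.875)² / 79.875 = 12.1285

12.129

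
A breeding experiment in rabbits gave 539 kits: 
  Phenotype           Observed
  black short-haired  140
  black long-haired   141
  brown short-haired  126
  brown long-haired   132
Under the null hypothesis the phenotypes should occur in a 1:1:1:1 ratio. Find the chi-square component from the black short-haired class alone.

0.205

Total ratio parts = 4. Expected numbers out of 539:
  black short-haired: 539 × 1/4 = 134.75
  black long-haired: 539 × 1/4 = 134.75
  brown short-haired: 539 × 1/4 = 134.75
  brown long-haired: 539 × 1/4 = 134.75
Contribution of black short-haired: (140 − 134.75)² / 134.75 = 0.2045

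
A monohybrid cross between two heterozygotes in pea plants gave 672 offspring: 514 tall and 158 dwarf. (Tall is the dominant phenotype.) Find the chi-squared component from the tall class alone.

0.198

For a monohybrid cross between heterozygotes with complete dominance, the expected phenotypic ratio is 3:1.
Expected counts for N = 672 under a 3:1 ratio (total parts = 4):
  tall: 672 × 3/4 = 504
  dwarf: 672 × 1/4 = 168
Contribution of tall: (514 − 504)² / 504 = 0.1984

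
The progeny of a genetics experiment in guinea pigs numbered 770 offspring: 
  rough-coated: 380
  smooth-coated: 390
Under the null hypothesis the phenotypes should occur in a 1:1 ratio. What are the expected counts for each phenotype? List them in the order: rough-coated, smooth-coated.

Expected counts for N = 770 under a 1:1 ratio (total parts = 2):
  rough-coated: 770 × 1/2 = 385
  smooth-coated: 770 × 1/2 = 385

385, 385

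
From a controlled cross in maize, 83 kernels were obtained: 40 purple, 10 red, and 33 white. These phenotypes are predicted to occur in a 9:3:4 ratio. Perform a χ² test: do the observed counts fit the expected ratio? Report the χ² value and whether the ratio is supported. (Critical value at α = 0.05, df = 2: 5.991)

Under the 9:3:4 hypothesis (Σ ratio = 16, N = 83):
  purple: 83 × 9/16 = 46.6875
  red: 83 × 3/16 = 15.5625
  white: 83 × 4/16 = 20.75
χ² = Σ (O − E)² / E
  purple: (40 − 46.6875)² / 46.6875 = 0.9579
  red: (10 − 15.5625)² / 15.5625 = 1.9882
  white: (33 − 20.75)² / 20.75 = 7.2319
χ² = 0.9579 + 1.9882 + 7.2319 = 10.178
Degrees of freedom = 3 − 1 = 2; critical value at α = 0.05 is 5.991.
Since 10.178 > 5.991, we reject the null hypothesis — the data do not fit the 9:3:4 ratio.

10.178; not consistent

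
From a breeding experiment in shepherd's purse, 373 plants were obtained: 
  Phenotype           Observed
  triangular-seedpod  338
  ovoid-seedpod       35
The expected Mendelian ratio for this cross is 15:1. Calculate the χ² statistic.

6.250

The 15:1 ratio has 16 parts, so with N = 373 the expected counts are:
  triangular-seedpod: 373 × 15/16 = 349.6875
  ovoid-seedpod: 373 × 1/16 = 23.3125
χ² = Σ (O − E)² / E
  triangular-seedpod: (338 − 349.6875)² / 349.6875 = 0.3906
  ovoid-seedpod: (35 − 23.3125)² / 23.3125 = 5.8594
χ² = 0.3906 + 5.8594 = 6.250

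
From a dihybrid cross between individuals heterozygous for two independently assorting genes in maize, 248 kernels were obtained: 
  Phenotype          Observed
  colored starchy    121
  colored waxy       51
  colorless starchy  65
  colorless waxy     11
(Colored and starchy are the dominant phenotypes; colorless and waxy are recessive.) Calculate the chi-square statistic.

11.556

A dihybrid F₂ with independent assortment and complete dominance at both loci gives a 9:3:3:1 phenotypic ratio.
Under the 9:3:3:1 hypothesis (Σ ratio = 16, N = 248):
  colored starchy: 248 × 9/16 = 139.5
  colored waxy: 248 × 3/16 = 46.5
  colorless starchy: 248 × 3/16 = 46.5
  colorless waxy: 248 × 1/16 = 15.5
χ² = Σ (O − E)² / E
  colored starchy: (121 − 139.5)² / 139.5 = 2.4534
  colored waxy: (51 − 46.5)² / 46.5 = 0.4355
  colorless starchy: (65 − 46.5)² / 46.5 = 7.3602
  colorless waxy: (11 − 15.5)² / 15.5 = 1.3065
χ² = 2.4534 + 0.4355 + 7.3602 + 1.3065 = 11.5556 ≈ 11.556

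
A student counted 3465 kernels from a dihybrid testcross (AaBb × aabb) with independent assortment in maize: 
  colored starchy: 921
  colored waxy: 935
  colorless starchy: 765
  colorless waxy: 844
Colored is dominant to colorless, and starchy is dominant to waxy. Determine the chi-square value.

21.323

A dihybrid testcross with independent assortment gives a 1:1:1:1 ratio.
Expected counts for N = 3465 under a 1:1:1:1 ratio (total parts = 4):
  colored starchy: 3465 × 1/4 = 866.25
  colored waxy: 3465 × 1/4 = 866.25
  colorless starchy: 3465 × 1/4 = 866.25
  colorless waxy: 3465 × 1/4 = 866.25
χ² = Σ (O − E)² / E
  colored starchy: (921 − 866.25)² / 866.25 = 3.4604
  colored waxy: (935 − 866.25)² / 866.25 = 5.4563
  colorless starchy: (765 − 866.25)² / 866.25 = 11.8344
  colorless waxy: (844 − 866.25)² / 866.25 = 0.5715
χ² = 3.4604 + 5.4563 + 11.8344 + 0.5715 = 21.3226 ≈ 21.323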